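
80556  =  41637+38919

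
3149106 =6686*471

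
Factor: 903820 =2^2*5^1*45191^1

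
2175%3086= 2175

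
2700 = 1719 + 981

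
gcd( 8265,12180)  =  435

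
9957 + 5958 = 15915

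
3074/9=341 + 5/9  =  341.56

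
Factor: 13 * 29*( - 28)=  - 2^2*7^1*13^1*29^1 = - 10556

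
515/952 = 515/952 = 0.54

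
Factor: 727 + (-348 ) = 379^1 = 379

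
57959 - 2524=55435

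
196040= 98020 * 2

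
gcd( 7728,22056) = 24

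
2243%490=283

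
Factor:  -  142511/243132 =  - 2^(  -  2)*3^ (-1 )*17^1 *83^1  *101^1*20261^( - 1 )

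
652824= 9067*72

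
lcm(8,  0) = 0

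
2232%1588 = 644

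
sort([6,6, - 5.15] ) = [- 5.15, 6, 6]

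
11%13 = 11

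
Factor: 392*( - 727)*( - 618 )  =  176120112 =2^4 * 3^1*7^2 * 103^1*727^1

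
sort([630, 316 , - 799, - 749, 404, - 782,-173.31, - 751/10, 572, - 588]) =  [ - 799,-782, - 749,-588, - 173.31, - 751/10, 316, 404,572, 630]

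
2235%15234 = 2235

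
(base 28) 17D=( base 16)3e1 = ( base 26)1c5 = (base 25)1EI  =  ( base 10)993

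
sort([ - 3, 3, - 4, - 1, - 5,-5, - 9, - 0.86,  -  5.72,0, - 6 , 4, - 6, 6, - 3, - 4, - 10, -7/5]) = [-10, - 9,  -  6, - 6 ,-5.72,-5, - 5, - 4, - 4, - 3,-3, - 7/5, - 1, - 0.86, 0, 3 , 4,6] 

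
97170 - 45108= 52062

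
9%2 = 1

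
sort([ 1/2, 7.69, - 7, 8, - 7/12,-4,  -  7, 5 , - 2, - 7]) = [ - 7 ,- 7, - 7, - 4, - 2, - 7/12, 1/2, 5,7.69 , 8 ] 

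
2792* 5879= 16414168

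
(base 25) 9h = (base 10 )242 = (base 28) 8i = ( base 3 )22222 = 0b11110010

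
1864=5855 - 3991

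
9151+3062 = 12213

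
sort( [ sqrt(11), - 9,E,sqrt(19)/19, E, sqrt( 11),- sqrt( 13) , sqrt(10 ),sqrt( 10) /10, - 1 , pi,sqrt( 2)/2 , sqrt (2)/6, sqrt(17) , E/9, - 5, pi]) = [ - 9, - 5, - sqrt( 13 ),-1, sqrt( 19 ) /19, sqrt ( 2)/6,  E/9,sqrt( 10)/10, sqrt( 2 )/2 , E  ,  E,  pi , pi, sqrt( 10 ),sqrt( 11 ) , sqrt( 11), sqrt (17 )] 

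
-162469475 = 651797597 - 814267072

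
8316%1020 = 156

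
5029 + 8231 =13260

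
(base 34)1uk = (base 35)1RQ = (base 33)20i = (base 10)2196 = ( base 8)4224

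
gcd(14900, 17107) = 1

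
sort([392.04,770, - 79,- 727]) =[ - 727, - 79, 392.04,770] 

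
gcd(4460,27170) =10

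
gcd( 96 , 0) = 96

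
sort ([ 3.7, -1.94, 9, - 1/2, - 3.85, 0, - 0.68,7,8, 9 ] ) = [ - 3.85, -1.94,-0.68,-1/2,0, 3.7,7,8 , 9,9 ] 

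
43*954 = 41022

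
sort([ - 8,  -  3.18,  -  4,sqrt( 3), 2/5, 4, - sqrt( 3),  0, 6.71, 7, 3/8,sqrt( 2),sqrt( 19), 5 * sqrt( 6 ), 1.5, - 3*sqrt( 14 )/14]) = [  -  8, - 4, - 3.18,  -  sqrt( 3 ),  -  3 * sqrt ( 14)/14, 0,3/8,2/5,sqrt(2), 1.5,sqrt( 3), 4,sqrt( 19 ), 6.71,7,5* sqrt(6 )]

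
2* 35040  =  70080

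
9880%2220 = 1000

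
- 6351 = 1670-8021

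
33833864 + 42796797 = 76630661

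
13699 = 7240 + 6459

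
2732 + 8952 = 11684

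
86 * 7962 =684732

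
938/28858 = 469/14429 = 0.03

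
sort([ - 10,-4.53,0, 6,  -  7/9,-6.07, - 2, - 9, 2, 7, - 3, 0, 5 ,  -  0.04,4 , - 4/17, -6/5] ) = [-10, - 9, - 6.07, - 4.53,-3, - 2, - 6/5, - 7/9, -4/17,  -  0.04, 0,0, 2,4,5, 6,7] 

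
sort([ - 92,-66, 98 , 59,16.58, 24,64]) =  [-92,-66, 16.58, 24,  59, 64 , 98] 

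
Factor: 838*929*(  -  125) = -97312750 = -2^1*5^3 * 419^1*929^1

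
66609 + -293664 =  - 227055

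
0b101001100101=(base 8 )5145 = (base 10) 2661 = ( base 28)3b1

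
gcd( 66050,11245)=5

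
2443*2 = 4886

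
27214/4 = 6803 + 1/2 = 6803.50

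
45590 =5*9118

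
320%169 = 151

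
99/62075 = 99/62075  =  0.00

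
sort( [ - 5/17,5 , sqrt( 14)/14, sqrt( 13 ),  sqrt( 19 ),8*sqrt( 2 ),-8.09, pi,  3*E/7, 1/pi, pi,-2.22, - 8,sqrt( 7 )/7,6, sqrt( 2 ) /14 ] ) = [-8.09, - 8, -2.22 , - 5/17,sqrt( 2)/14,sqrt( 14 )/14, 1/pi,sqrt( 7)/7, 3*E/7 , pi, pi,sqrt( 13),sqrt( 19),5,6,8*sqrt(2)] 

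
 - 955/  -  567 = 1 + 388/567 = 1.68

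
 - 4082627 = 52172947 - 56255574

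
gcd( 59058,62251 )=1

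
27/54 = 1/2 = 0.50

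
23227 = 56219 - 32992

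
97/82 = 1 + 15/82 =1.18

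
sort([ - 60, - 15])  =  [ -60, - 15]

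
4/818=2/409 = 0.00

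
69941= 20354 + 49587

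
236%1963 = 236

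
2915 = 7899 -4984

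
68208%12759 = 4413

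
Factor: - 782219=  - 782219^1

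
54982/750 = 27491/375=73.31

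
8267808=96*86123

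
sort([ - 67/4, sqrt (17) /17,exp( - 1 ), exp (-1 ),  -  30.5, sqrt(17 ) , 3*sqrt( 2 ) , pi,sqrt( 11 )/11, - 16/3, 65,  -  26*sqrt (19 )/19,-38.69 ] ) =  [ - 38.69, - 30.5 , - 67/4, - 26*sqrt(19)/19, - 16/3 , sqrt( 17 ) /17, sqrt( 11)/11,  exp( - 1 ),exp ( - 1), pi , sqrt( 17 ),3*sqrt(2),65 ]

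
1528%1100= 428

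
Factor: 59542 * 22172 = 1320165224 = 2^3*7^1*23^1*241^1*4253^1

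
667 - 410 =257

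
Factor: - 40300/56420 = -5/7=   - 5^1*7^( - 1 ) 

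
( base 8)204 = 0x84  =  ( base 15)8c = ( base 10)132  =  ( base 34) 3U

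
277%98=81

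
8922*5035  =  44922270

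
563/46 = 12 + 11/46 = 12.24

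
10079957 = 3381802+6698155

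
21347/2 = 10673 + 1/2 = 10673.50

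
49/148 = 49/148 = 0.33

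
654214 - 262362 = 391852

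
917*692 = 634564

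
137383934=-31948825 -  - 169332759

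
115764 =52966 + 62798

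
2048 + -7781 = - 5733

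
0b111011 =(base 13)47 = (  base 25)29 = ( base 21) 2H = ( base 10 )59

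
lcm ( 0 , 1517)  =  0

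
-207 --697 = 490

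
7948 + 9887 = 17835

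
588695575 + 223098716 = 811794291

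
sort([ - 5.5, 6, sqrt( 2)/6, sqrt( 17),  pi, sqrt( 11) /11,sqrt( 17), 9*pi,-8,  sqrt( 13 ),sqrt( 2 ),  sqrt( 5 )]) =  [- 8 , - 5.5, sqrt( 2 ) /6  ,  sqrt( 11 ) /11 , sqrt( 2 ),sqrt( 5), pi, sqrt( 13), sqrt( 17),sqrt( 17 ),  6,9*pi ] 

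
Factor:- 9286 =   -  2^1*4643^1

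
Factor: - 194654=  - 2^1 * 97327^1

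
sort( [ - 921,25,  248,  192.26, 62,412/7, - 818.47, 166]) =[ - 921, - 818.47, 25,  412/7, 62,166,  192.26, 248] 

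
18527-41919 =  - 23392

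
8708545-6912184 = 1796361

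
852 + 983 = 1835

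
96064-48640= 47424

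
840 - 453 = 387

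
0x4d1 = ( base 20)31D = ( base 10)1233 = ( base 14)641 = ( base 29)1DF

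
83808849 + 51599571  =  135408420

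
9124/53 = 172+8/53 = 172.15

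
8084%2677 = 53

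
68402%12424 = 6282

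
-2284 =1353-3637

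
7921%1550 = 171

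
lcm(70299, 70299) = 70299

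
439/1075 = 439/1075  =  0.41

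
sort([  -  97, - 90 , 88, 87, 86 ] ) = [ - 97, - 90,86,87, 88]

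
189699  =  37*5127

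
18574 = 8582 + 9992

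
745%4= 1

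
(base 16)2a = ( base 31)1B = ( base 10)42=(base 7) 60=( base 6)110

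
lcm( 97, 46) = 4462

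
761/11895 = 761/11895 = 0.06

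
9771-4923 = 4848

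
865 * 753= 651345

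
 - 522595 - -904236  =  381641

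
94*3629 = 341126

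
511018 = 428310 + 82708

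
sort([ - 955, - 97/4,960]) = [-955,-97/4, 960]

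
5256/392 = 13 + 20/49  =  13.41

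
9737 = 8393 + 1344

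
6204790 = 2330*2663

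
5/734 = 5/734 = 0.01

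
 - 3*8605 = - 25815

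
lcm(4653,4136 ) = 37224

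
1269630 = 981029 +288601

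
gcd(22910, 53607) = 1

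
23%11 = 1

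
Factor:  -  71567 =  - 59^1 * 1213^1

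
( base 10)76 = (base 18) 44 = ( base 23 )37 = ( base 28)2k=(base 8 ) 114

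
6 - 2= 4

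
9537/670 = 14 + 157/670 = 14.23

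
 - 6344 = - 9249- - 2905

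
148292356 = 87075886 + 61216470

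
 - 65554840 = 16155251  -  81710091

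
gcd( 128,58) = 2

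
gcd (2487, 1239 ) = 3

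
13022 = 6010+7012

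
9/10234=9/10234 = 0.00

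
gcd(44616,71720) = 88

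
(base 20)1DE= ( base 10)674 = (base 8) 1242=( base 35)J9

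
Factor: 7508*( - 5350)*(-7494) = 2^4*3^1* 5^2*107^1*1249^1*1877^1= 301017493200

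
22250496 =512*43458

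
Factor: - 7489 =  - 7489^1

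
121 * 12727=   1539967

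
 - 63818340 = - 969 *65860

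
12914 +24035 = 36949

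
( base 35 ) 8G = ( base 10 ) 296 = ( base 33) 8w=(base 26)BA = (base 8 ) 450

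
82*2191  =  179662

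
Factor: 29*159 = 3^1 * 29^1*53^1 = 4611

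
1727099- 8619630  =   - 6892531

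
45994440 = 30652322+15342118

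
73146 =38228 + 34918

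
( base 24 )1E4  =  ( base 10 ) 916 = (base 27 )16p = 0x394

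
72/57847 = 72/57847 = 0.00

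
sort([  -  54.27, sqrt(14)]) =[-54.27,sqrt(14)]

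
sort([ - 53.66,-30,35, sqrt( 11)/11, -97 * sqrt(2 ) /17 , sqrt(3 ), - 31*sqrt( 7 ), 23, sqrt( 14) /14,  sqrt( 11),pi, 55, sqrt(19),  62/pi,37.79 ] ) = [ - 31*sqrt (7), - 53.66, - 30, - 97*sqrt (2)/17, sqrt(14)/14,sqrt(11 )/11,sqrt(3),pi,sqrt (11 ),  sqrt(19), 62/pi,23,  35,37.79,55] 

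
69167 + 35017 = 104184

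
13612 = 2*6806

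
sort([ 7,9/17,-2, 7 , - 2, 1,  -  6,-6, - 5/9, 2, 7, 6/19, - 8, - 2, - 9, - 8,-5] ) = [ - 9 , - 8, - 8, - 6, - 6, - 5, - 2, - 2, - 2, - 5/9,6/19, 9/17, 1,2, 7, 7, 7 ]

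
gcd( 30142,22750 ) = 14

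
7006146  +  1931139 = 8937285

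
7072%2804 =1464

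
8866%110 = 66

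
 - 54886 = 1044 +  - 55930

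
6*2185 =13110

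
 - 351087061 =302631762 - 653718823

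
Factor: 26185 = 5^1*5237^1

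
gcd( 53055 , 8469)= 9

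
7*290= 2030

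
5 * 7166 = 35830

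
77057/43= 77057/43 = 1792.02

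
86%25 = 11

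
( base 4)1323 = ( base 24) 53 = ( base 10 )123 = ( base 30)43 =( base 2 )1111011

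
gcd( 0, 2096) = 2096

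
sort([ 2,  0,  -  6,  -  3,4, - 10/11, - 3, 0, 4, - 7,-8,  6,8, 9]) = [ - 8, - 7, - 6, - 3 , - 3 ,-10/11,0 , 0,2, 4,4,  6, 8, 9]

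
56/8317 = 56/8317 =0.01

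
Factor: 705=3^1*5^1*47^1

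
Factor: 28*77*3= 2^2 * 3^1*7^2*11^1 = 6468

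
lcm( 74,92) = 3404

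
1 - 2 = - 1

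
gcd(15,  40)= 5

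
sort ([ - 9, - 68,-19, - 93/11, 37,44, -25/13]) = [- 68,-19, -9,-93/11,-25/13,  37, 44]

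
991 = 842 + 149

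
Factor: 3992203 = 3992203^1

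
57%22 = 13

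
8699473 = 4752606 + 3946867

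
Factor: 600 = 2^3*3^1* 5^2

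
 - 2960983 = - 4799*617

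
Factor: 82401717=3^1*43^1*397^1 * 1609^1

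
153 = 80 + 73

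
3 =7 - 4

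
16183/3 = 5394 + 1/3  =  5394.33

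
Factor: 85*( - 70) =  -2^1*5^2* 7^1*17^1 = -5950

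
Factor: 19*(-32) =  - 2^5*19^1 = - 608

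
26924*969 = 26089356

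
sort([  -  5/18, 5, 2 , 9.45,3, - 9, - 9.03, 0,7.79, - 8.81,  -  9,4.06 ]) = [ - 9.03, - 9,- 9, - 8.81 , - 5/18 , 0, 2,3 , 4.06, 5,7.79,9.45 ]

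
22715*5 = 113575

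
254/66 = 3+28/33 =3.85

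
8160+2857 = 11017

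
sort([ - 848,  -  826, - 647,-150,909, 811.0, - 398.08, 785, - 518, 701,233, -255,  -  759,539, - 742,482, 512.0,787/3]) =[ - 848,  -  826, - 759,  -  742, - 647, - 518,-398.08, - 255 , - 150, 233,787/3, 482,512.0, 539, 701,785,811.0,909] 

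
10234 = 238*43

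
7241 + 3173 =10414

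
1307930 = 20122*65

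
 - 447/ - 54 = 8 + 5/18 = 8.28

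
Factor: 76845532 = 2^2 * 19211383^1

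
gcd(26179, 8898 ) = 1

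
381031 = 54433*7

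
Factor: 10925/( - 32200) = - 19/56 = - 2^(-3) * 7^(- 1)*19^1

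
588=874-286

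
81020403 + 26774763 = 107795166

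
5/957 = 5/957 = 0.01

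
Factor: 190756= 2^2 * 103^1 * 463^1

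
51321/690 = 17107/230 = 74.38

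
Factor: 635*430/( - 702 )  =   - 3^( - 3)*5^2*13^( - 1)*43^1*127^1 = - 136525/351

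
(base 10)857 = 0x359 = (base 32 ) qp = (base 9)1152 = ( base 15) 3C2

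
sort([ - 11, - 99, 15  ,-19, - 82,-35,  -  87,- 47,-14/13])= [ - 99,-87, - 82, - 47,-35,-19, - 11, - 14/13,  15 ]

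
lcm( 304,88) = 3344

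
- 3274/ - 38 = 1637/19 = 86.16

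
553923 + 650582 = 1204505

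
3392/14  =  1696/7 = 242.29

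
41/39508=41/39508 = 0.00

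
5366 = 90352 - 84986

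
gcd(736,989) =23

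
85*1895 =161075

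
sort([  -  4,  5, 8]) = [  -  4,5  ,  8]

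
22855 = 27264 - 4409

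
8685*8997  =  78138945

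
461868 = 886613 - 424745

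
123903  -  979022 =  - 855119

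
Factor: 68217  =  3^1*22739^1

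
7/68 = 7/68 = 0.10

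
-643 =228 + -871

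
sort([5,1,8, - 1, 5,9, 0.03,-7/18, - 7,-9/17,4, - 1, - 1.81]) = [ - 7, - 1.81 ,-1,  -  1  , - 9/17,-7/18,0.03,1, 4,  5, 5, 8, 9]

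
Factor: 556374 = 2^1*3^1*7^1 * 13^1 * 1019^1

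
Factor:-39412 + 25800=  - 2^2* 41^1*83^1  =  - 13612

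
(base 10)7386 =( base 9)11116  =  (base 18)14e6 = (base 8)16332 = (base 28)9BM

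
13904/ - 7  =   - 1987+5/7 = -1986.29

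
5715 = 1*5715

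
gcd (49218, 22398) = 6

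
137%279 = 137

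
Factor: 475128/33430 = 237564/16715 = 2^2 * 3^2*5^( - 1)*3343^ ( - 1 ) * 6599^1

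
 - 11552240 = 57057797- 68610037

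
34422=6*5737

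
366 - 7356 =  - 6990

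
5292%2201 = 890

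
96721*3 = 290163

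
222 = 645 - 423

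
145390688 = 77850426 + 67540262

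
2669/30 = 2669/30 = 88.97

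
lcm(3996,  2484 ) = 91908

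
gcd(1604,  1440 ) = 4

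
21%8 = 5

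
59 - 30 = 29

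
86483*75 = 6486225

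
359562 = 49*7338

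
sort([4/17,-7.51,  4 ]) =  [ - 7.51, 4/17,4 ] 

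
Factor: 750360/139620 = 962/179 = 2^1*13^1 * 37^1*179^(  -  1)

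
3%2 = 1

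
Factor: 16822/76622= 7^( - 1 )*421^( - 1 )*647^1= 647/2947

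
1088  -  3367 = -2279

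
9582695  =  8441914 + 1140781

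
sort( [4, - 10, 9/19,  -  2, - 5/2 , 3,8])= [ - 10, - 5/2, - 2,9/19,3,  4, 8]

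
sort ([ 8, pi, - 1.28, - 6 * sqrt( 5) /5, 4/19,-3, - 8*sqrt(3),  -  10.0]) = [ - 8 *sqrt (3),-10.0, - 3,- 6 * sqrt( 5 ) /5, -1.28, 4/19, pi, 8 ]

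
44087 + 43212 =87299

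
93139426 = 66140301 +26999125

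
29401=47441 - 18040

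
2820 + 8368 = 11188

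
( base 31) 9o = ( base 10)303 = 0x12f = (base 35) 8N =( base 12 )213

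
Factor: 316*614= 2^3*79^1*307^1 = 194024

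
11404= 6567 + 4837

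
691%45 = 16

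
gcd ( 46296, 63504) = 72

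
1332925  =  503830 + 829095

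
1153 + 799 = 1952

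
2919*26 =75894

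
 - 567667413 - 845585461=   -  1413252874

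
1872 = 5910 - 4038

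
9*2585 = 23265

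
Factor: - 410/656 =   -  5/8 = - 2^ ( - 3)*5^1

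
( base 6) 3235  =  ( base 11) 616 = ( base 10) 743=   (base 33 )MH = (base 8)1347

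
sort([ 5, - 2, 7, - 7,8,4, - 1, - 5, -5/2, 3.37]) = [ - 7, - 5, - 5/2,  -  2,  -  1 , 3.37, 4,5,7, 8 ]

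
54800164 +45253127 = 100053291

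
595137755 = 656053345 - 60915590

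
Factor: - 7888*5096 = - 2^7*7^2 * 13^1*17^1 * 29^1 = - 40197248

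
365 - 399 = - 34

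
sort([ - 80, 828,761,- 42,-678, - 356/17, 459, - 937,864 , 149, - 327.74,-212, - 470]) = [ - 937, - 678, - 470, - 327.74, - 212, - 80,-42,-356/17,149, 459, 761,  828, 864] 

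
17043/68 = 250  +  43/68 = 250.63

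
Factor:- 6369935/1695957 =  - 3^ ( - 1 )* 5^1*11^1 * 13^1 * 59^1 * 151^1*565319^( - 1) 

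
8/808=1/101 = 0.01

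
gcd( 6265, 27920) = 5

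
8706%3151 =2404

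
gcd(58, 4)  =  2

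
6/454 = 3/227 = 0.01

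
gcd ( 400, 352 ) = 16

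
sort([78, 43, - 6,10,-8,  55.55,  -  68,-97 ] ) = [- 97, - 68, - 8, - 6,10,  43, 55.55, 78] 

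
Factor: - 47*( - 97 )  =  47^1*97^1 = 4559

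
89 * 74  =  6586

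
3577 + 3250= 6827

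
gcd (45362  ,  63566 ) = 74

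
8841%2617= 990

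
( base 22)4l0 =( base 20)5ji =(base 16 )95E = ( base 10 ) 2398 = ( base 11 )1890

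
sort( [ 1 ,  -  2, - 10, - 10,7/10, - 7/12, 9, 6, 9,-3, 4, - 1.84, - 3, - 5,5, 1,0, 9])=[-10, - 10, - 5, - 3 , - 3, - 2, - 1.84, - 7/12,0, 7/10,  1, 1,4,5,6,9,9, 9 ] 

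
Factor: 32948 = 2^2*8237^1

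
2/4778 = 1/2389 = 0.00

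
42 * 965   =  40530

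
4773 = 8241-3468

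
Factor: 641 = 641^1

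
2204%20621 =2204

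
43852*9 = 394668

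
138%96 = 42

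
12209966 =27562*443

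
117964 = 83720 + 34244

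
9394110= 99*94890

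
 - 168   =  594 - 762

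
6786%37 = 15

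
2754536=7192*383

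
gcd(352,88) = 88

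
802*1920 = 1539840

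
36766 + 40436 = 77202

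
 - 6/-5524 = 3/2762=0.00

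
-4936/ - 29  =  4936/29 = 170.21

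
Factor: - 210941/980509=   -  17^( - 1)*71^1 *137^(  -  1)*421^( - 1 )*2971^1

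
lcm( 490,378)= 13230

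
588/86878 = 294/43439  =  0.01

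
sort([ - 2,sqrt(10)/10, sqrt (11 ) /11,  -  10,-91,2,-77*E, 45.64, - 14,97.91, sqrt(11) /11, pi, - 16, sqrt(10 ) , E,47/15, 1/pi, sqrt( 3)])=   [ - 77*E, - 91, - 16, - 14, - 10, - 2, sqrt(11)/11, sqrt(11 ) /11, sqrt(10 ) /10, 1/pi,sqrt (3 ),  2, E, 47/15, pi, sqrt (10),45.64, 97.91]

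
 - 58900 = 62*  (-950) 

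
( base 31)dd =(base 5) 3131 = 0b110100000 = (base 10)416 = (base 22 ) IK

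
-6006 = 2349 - 8355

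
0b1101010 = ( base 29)3j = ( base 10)106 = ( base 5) 411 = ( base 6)254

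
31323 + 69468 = 100791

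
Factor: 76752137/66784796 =2^(-2)*7^1*11^1*13^( -1)*29^( - 1 )* 67^(  -  1 )*661^(-1 )*996781^1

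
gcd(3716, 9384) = 4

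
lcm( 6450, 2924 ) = 219300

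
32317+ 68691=101008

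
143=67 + 76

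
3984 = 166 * 24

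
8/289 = 8/289 = 0.03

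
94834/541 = 94834/541 = 175.29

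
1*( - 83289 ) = -83289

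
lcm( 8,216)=216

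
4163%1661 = 841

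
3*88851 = 266553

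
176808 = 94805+82003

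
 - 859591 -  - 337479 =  - 522112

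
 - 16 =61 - 77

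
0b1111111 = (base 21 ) 61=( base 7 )241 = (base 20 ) 67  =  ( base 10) 127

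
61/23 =61/23 = 2.65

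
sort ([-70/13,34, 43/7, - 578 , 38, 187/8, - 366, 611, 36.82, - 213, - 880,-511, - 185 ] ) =[ - 880, - 578, - 511, - 366, - 213, - 185, - 70/13,43/7, 187/8, 34, 36.82, 38, 611]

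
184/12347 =184/12347=0.01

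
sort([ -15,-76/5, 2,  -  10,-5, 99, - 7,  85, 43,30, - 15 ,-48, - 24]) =[ - 48,- 24, - 76/5, - 15, - 15, - 10,-7, -5, 2,30, 43, 85,  99]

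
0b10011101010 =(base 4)103222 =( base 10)1258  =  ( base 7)3445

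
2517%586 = 173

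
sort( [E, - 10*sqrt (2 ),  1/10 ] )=[ - 10 * sqrt(2),1/10, E ] 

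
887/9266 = 887/9266 = 0.10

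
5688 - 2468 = 3220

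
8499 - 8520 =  - 21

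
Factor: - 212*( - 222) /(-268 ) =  - 2^1 * 3^1*37^1*53^1*67^( - 1) = - 11766/67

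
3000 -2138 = 862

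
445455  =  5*89091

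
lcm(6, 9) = 18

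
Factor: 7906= 2^1* 59^1 *67^1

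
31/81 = 31/81 = 0.38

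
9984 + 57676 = 67660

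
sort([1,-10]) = [ - 10,1]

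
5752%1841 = 229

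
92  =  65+27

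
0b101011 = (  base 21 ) 21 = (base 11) 3A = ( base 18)27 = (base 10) 43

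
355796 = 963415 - 607619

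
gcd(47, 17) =1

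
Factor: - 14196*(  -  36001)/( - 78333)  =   - 170356732/26111 = - 2^2*7^2 * 13^2*37^1 * 139^1*26111^ ( - 1)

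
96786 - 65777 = 31009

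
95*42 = 3990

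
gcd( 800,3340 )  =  20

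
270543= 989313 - 718770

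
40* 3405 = 136200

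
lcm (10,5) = 10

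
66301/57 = 66301/57 =1163.18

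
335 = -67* ( - 5) 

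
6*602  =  3612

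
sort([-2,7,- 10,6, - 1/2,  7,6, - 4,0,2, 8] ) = [ - 10,-4, - 2,-1/2, 0, 2, 6 , 6, 7, 7,8 ] 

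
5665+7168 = 12833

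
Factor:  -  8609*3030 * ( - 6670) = 2^2*3^1*5^2 * 23^1 * 29^1 *101^1 * 8609^1 = 173988750900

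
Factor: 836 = 2^2 * 11^1*19^1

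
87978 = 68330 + 19648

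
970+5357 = 6327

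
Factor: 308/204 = 77/51  =  3^(- 1 )*7^1*11^1*17^ ( - 1)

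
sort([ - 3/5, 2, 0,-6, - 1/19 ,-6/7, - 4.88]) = [  -  6,-4.88,-6/7,-3/5, - 1/19, 0, 2 ] 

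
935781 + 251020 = 1186801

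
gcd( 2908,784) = 4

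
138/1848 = 23/308 = 0.07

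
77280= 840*92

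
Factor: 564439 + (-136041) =2^1 *23^1*67^1 * 139^1 = 428398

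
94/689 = 94/689 = 0.14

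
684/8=171/2 = 85.50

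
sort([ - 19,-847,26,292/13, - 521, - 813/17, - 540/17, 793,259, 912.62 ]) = [ - 847, - 521, - 813/17,  -  540/17, - 19, 292/13,26, 259, 793,  912.62] 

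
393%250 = 143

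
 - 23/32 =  - 1 + 9/32=- 0.72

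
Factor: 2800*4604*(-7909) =- 101956500800 = - 2^6*5^2*7^1*11^1*719^1*1151^1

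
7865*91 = 715715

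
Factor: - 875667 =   -  3^1*13^1*22453^1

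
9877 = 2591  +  7286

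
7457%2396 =269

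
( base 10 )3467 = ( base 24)60b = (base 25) 5DH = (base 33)362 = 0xD8B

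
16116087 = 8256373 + 7859714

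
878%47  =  32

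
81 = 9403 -9322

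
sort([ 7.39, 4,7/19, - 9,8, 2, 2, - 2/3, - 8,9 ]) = [-9, -8, - 2/3, 7/19, 2, 2,4,  7.39,  8,9]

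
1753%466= 355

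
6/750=1/125  =  0.01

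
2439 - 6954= - 4515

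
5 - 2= 3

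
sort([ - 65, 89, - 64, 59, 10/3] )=[ - 65, - 64, 10/3,59,89]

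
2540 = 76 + 2464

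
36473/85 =429 + 8/85 = 429.09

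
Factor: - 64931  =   - 29^1*2239^1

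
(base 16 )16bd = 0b1011010111101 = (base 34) 517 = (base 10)5821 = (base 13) 285a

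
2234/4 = 1117/2 = 558.50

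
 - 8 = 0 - 8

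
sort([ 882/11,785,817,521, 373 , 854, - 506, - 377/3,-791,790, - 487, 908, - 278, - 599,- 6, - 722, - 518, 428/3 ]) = [ - 791,-722,-599 , - 518, - 506, - 487,- 278,-377/3,-6,882/11, 428/3,373, 521, 785,790,817,854,908]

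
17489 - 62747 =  - 45258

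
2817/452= 6 + 105/452 = 6.23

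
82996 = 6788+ 76208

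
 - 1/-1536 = 1/1536 = 0.00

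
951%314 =9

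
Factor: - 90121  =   - 90121^1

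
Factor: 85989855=3^1*5^1*7^2*116993^1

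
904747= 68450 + 836297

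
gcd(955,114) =1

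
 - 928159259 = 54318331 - 982477590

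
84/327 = 28/109 = 0.26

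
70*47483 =3323810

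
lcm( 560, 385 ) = 6160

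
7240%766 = 346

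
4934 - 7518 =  - 2584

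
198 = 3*66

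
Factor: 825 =3^1*5^2*11^1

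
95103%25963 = 17214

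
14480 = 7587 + 6893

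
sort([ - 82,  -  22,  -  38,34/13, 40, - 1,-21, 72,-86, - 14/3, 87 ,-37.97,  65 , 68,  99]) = [ - 86 , - 82,- 38, - 37.97,  -  22, - 21,  -  14/3, - 1, 34/13 , 40, 65,68,72,87,99 ] 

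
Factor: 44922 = 2^1*3^1*7487^1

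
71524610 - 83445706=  - 11921096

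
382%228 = 154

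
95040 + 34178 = 129218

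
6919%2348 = 2223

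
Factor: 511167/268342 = 2^(  -  1)* 3^1 * 134171^( - 1) * 170389^1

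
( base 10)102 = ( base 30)3C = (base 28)3i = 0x66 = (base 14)74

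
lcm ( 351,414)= 16146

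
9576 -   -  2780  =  12356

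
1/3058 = 1/3058 = 0.00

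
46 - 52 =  - 6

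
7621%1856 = 197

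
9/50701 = 9/50701 = 0.00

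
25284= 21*1204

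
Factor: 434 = 2^1*7^1*31^1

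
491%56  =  43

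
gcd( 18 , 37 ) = 1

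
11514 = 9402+2112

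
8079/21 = 384 + 5/7 = 384.71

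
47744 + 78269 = 126013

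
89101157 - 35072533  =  54028624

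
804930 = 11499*70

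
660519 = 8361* 79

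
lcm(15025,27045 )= 135225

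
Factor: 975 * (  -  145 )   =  -141375= -  3^1*5^3*13^1 * 29^1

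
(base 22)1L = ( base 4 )223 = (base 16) 2B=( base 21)21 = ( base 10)43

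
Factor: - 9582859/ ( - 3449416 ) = 2^( - 3)*11^1*13^1*19^1 * 541^( - 1)*797^( - 1) *3527^1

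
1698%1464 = 234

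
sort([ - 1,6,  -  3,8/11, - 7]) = [ - 7, - 3, - 1,8/11, 6]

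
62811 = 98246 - 35435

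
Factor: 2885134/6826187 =2^1*7^1*19^( - 1)*443^( - 1 ) *811^( - 1) * 206081^1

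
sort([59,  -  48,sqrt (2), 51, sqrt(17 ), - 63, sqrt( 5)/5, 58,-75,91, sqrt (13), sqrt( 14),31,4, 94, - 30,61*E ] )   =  [ - 75, - 63,-48, - 30,sqrt(5) /5, sqrt( 2 ), sqrt( 13), sqrt( 14),4, sqrt( 17 ),  31,51,  58 , 59,91, 94, 61*E]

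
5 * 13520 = 67600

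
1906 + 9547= 11453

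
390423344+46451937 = 436875281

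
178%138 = 40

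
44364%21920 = 524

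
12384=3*4128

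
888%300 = 288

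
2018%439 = 262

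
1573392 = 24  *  65558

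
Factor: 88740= 2^2 *3^2*5^1*17^1*29^1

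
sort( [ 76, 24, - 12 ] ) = [  -  12 , 24,  76]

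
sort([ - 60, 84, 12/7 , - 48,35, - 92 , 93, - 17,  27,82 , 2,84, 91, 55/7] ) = [ - 92, - 60,-48, - 17,12/7,2,55/7,27, 35,82,84, 84,91, 93 ]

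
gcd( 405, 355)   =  5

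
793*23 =18239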